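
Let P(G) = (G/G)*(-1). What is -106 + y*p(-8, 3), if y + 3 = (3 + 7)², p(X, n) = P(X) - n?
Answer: -494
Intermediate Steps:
P(G) = -1 (P(G) = 1*(-1) = -1)
p(X, n) = -1 - n
y = 97 (y = -3 + (3 + 7)² = -3 + 10² = -3 + 100 = 97)
-106 + y*p(-8, 3) = -106 + 97*(-1 - 1*3) = -106 + 97*(-1 - 3) = -106 + 97*(-4) = -106 - 388 = -494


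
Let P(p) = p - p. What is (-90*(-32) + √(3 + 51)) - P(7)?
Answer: 2880 + 3*√6 ≈ 2887.3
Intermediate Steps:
P(p) = 0
(-90*(-32) + √(3 + 51)) - P(7) = (-90*(-32) + √(3 + 51)) - 1*0 = (2880 + √54) + 0 = (2880 + 3*√6) + 0 = 2880 + 3*√6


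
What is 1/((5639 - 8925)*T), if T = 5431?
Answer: -1/17846266 ≈ -5.6034e-8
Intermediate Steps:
1/((5639 - 8925)*T) = 1/((5639 - 8925)*5431) = (1/5431)/(-3286) = -1/3286*1/5431 = -1/17846266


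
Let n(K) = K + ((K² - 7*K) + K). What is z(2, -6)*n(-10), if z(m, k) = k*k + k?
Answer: 4500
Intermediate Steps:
n(K) = K² - 5*K (n(K) = K + (K² - 6*K) = K² - 5*K)
z(m, k) = k + k² (z(m, k) = k² + k = k + k²)
z(2, -6)*n(-10) = (-6*(1 - 6))*(-10*(-5 - 10)) = (-6*(-5))*(-10*(-15)) = 30*150 = 4500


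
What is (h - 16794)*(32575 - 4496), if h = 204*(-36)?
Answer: -677770902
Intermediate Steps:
h = -7344
(h - 16794)*(32575 - 4496) = (-7344 - 16794)*(32575 - 4496) = -24138*28079 = -677770902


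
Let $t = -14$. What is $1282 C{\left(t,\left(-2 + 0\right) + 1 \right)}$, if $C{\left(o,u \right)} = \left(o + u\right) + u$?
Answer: $-20512$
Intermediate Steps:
$C{\left(o,u \right)} = o + 2 u$
$1282 C{\left(t,\left(-2 + 0\right) + 1 \right)} = 1282 \left(-14 + 2 \left(\left(-2 + 0\right) + 1\right)\right) = 1282 \left(-14 + 2 \left(-2 + 1\right)\right) = 1282 \left(-14 + 2 \left(-1\right)\right) = 1282 \left(-14 - 2\right) = 1282 \left(-16\right) = -20512$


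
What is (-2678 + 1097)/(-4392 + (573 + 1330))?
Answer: 1581/2489 ≈ 0.63519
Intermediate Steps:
(-2678 + 1097)/(-4392 + (573 + 1330)) = -1581/(-4392 + 1903) = -1581/(-2489) = -1581*(-1/2489) = 1581/2489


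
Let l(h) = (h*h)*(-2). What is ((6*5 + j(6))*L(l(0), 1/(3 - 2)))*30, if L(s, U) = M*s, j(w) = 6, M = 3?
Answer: 0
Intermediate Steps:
l(h) = -2*h**2 (l(h) = h**2*(-2) = -2*h**2)
L(s, U) = 3*s
((6*5 + j(6))*L(l(0), 1/(3 - 2)))*30 = ((6*5 + 6)*(3*(-2*0**2)))*30 = ((30 + 6)*(3*(-2*0)))*30 = (36*(3*0))*30 = (36*0)*30 = 0*30 = 0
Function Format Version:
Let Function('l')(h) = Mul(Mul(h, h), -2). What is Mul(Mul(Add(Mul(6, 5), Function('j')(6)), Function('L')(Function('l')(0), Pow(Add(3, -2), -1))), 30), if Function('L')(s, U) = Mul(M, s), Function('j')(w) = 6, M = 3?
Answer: 0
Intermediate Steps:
Function('l')(h) = Mul(-2, Pow(h, 2)) (Function('l')(h) = Mul(Pow(h, 2), -2) = Mul(-2, Pow(h, 2)))
Function('L')(s, U) = Mul(3, s)
Mul(Mul(Add(Mul(6, 5), Function('j')(6)), Function('L')(Function('l')(0), Pow(Add(3, -2), -1))), 30) = Mul(Mul(Add(Mul(6, 5), 6), Mul(3, Mul(-2, Pow(0, 2)))), 30) = Mul(Mul(Add(30, 6), Mul(3, Mul(-2, 0))), 30) = Mul(Mul(36, Mul(3, 0)), 30) = Mul(Mul(36, 0), 30) = Mul(0, 30) = 0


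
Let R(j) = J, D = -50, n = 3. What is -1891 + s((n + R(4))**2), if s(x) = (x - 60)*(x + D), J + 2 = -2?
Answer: 1000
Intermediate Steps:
J = -4 (J = -2 - 2 = -4)
R(j) = -4
s(x) = (-60 + x)*(-50 + x) (s(x) = (x - 60)*(x - 50) = (-60 + x)*(-50 + x))
-1891 + s((n + R(4))**2) = -1891 + (3000 + ((3 - 4)**2)**2 - 110*(3 - 4)**2) = -1891 + (3000 + ((-1)**2)**2 - 110*(-1)**2) = -1891 + (3000 + 1**2 - 110*1) = -1891 + (3000 + 1 - 110) = -1891 + 2891 = 1000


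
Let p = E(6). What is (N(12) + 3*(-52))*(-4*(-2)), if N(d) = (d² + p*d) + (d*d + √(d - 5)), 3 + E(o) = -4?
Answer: 384 + 8*√7 ≈ 405.17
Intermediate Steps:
E(o) = -7 (E(o) = -3 - 4 = -7)
p = -7
N(d) = √(-5 + d) - 7*d + 2*d² (N(d) = (d² - 7*d) + (d*d + √(d - 5)) = (d² - 7*d) + (d² + √(-5 + d)) = √(-5 + d) - 7*d + 2*d²)
(N(12) + 3*(-52))*(-4*(-2)) = ((√(-5 + 12) - 7*12 + 2*12²) + 3*(-52))*(-4*(-2)) = ((√7 - 84 + 2*144) - 156)*8 = ((√7 - 84 + 288) - 156)*8 = ((204 + √7) - 156)*8 = (48 + √7)*8 = 384 + 8*√7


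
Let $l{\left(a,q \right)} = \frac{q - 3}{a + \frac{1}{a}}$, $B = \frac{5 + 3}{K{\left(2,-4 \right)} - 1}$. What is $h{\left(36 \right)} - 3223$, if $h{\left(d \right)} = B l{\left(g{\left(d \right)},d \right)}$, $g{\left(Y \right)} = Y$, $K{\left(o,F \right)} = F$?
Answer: $- \frac{20910659}{6485} \approx -3224.5$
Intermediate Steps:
$B = - \frac{8}{5}$ ($B = \frac{5 + 3}{-4 - 1} = \frac{8}{-5} = 8 \left(- \frac{1}{5}\right) = - \frac{8}{5} \approx -1.6$)
$l{\left(a,q \right)} = \frac{-3 + q}{a + \frac{1}{a}}$
$h{\left(d \right)} = - \frac{8 d \left(-3 + d\right)}{5 \left(1 + d^{2}\right)}$ ($h{\left(d \right)} = - \frac{8 \frac{d \left(-3 + d\right)}{1 + d^{2}}}{5} = - \frac{8 d \left(-3 + d\right)}{5 \left(1 + d^{2}\right)}$)
$h{\left(36 \right)} - 3223 = \frac{8}{5} \cdot 36 \frac{1}{1 + 36^{2}} \left(3 - 36\right) - 3223 = \frac{8}{5} \cdot 36 \frac{1}{1 + 1296} \left(3 - 36\right) - 3223 = \frac{8}{5} \cdot 36 \cdot \frac{1}{1297} \left(-33\right) - 3223 = - \frac{9504}{6485} - 3223 = - \frac{20910659}{6485}$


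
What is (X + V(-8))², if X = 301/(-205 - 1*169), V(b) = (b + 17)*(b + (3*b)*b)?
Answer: 383214235849/139876 ≈ 2.7397e+6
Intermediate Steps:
V(b) = (17 + b)*(b + 3*b²)
X = -301/374 (X = 301/(-205 - 169) = 301/(-374) = 301*(-1/374) = -301/374 ≈ -0.80481)
(X + V(-8))² = (-301/374 - 8*(17 + 3*(-8)² + 52*(-8)))² = (-301/374 - 8*(17 + 3*64 - 416))² = (-301/374 - 8*(17 + 192 - 416))² = (-301/374 - 8*(-207))² = (-301/374 + 1656)² = (619043/374)² = 383214235849/139876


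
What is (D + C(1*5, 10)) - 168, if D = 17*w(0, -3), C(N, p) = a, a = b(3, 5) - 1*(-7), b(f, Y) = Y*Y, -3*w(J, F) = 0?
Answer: -136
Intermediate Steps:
w(J, F) = 0 (w(J, F) = -1/3*0 = 0)
b(f, Y) = Y**2
a = 32 (a = 5**2 - 1*(-7) = 25 + 7 = 32)
C(N, p) = 32
D = 0 (D = 17*0 = 0)
(D + C(1*5, 10)) - 168 = (0 + 32) - 168 = 32 - 168 = -136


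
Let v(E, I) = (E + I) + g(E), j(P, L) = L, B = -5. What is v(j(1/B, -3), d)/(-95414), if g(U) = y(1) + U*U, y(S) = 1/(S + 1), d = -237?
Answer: 461/190828 ≈ 0.0024158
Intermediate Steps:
y(S) = 1/(1 + S)
g(U) = 1/2 + U**2 (g(U) = 1/(1 + 1) + U*U = 1/2 + U**2)
v(E, I) = 1/2 + E + I + E**2 (v(E, I) = (E + I) + (1/2 + E**2) = 1/2 + E + I + E**2)
v(j(1/B, -3), d)/(-95414) = (1/2 - 3 - 237 + (-3)**2)/(-95414) = (1/2 - 3 - 237 + 9)*(-1/95414) = -461/2*(-1/95414) = 461/190828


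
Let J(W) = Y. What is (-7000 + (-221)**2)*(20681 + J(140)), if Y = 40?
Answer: 866987361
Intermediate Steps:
J(W) = 40
(-7000 + (-221)**2)*(20681 + J(140)) = (-7000 + (-221)**2)*(20681 + 40) = (-7000 + 48841)*20721 = 41841*20721 = 866987361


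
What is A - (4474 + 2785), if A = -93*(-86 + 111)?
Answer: -9584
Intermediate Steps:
A = -2325 (A = -93*25 = -2325)
A - (4474 + 2785) = -2325 - (4474 + 2785) = -2325 - 1*7259 = -2325 - 7259 = -9584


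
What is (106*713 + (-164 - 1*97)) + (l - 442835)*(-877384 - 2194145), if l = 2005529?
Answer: -4799859863809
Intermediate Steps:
(106*713 + (-164 - 1*97)) + (l - 442835)*(-877384 - 2194145) = (106*713 + (-164 - 1*97)) + (2005529 - 442835)*(-877384 - 2194145) = (75578 + (-164 - 97)) + 1562694*(-3071529) = (75578 - 261) - 4799859939126 = 75317 - 4799859939126 = -4799859863809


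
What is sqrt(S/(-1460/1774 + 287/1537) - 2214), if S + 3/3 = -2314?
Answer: sqrt(1071783305214951)/867441 ≈ 37.741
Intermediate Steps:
S = -2315 (S = -1 - 2314 = -2315)
sqrt(S/(-1460/1774 + 287/1537) - 2214) = sqrt(-2315/(-1460/1774 + 287/1537) - 2214) = sqrt(-2315/(-1460*1/1774 + 287*(1/1537)) - 2214) = sqrt(-2315/(-730/887 + 287/1537) - 2214) = sqrt(-2315/(-867441/1363319) - 2214) = sqrt(-2315*(-1363319/867441) - 2214) = sqrt(3156083485/867441 - 2214) = sqrt(1235569111/867441) = sqrt(1071783305214951)/867441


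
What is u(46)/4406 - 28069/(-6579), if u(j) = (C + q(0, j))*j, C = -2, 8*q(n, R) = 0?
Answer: 61533373/14493537 ≈ 4.2456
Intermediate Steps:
q(n, R) = 0 (q(n, R) = (⅛)*0 = 0)
u(j) = -2*j (u(j) = (-2 + 0)*j = -2*j)
u(46)/4406 - 28069/(-6579) = -2*46/4406 - 28069/(-6579) = -92*1/4406 - 28069*(-1/6579) = -46/2203 + 28069/6579 = 61533373/14493537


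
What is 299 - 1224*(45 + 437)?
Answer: -589669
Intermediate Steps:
299 - 1224*(45 + 437) = 299 - 1224*482 = 299 - 589968 = -589669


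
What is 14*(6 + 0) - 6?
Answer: 78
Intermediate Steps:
14*(6 + 0) - 6 = 14*6 - 6 = 84 - 6 = 78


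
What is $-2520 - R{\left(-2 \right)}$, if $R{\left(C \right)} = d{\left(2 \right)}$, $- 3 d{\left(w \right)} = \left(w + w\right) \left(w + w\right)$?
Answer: $- \frac{7544}{3} \approx -2514.7$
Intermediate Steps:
$d{\left(w \right)} = - \frac{4 w^{2}}{3}$ ($d{\left(w \right)} = - \frac{\left(w + w\right) \left(w + w\right)}{3} = - \frac{2 w 2 w}{3} = - \frac{4 w^{2}}{3}$)
$R{\left(C \right)} = - \frac{16}{3}$ ($R{\left(C \right)} = - \frac{4 \cdot 2^{2}}{3} = \left(- \frac{4}{3}\right) 4 = - \frac{16}{3}$)
$-2520 - R{\left(-2 \right)} = -2520 - - \frac{16}{3} = -2520 + \frac{16}{3} = - \frac{7544}{3}$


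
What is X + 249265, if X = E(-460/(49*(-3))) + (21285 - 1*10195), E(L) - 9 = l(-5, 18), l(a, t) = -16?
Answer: 260348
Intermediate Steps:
E(L) = -7 (E(L) = 9 - 16 = -7)
X = 11083 (X = -7 + (21285 - 1*10195) = -7 + (21285 - 10195) = -7 + 11090 = 11083)
X + 249265 = 11083 + 249265 = 260348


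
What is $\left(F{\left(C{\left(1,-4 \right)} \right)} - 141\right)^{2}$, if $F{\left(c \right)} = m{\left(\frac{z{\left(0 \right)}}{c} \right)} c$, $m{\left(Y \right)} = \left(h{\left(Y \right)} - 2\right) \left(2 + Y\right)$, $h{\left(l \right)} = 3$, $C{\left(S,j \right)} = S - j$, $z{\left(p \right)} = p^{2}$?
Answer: $17161$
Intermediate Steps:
$m{\left(Y \right)} = 2 + Y$ ($m{\left(Y \right)} = \left(3 - 2\right) \left(2 + Y\right) = 1 \left(2 + Y\right) = 2 + Y$)
$F{\left(c \right)} = 2 c$ ($F{\left(c \right)} = \left(2 + \frac{0^{2}}{c}\right) c = \left(2 + \frac{0}{c}\right) c = \left(2 + 0\right) c = 2 c$)
$\left(F{\left(C{\left(1,-4 \right)} \right)} - 141\right)^{2} = \left(2 \left(1 - -4\right) - 141\right)^{2} = \left(2 \left(1 + 4\right) - 141\right)^{2} = \left(2 \cdot 5 - 141\right)^{2} = \left(10 - 141\right)^{2} = \left(-131\right)^{2} = 17161$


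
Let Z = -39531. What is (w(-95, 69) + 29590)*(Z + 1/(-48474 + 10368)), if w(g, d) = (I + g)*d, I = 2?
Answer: -34907072314651/38106 ≈ -9.1605e+8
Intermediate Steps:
w(g, d) = d*(2 + g) (w(g, d) = (2 + g)*d = d*(2 + g))
(w(-95, 69) + 29590)*(Z + 1/(-48474 + 10368)) = (69*(2 - 95) + 29590)*(-39531 + 1/(-48474 + 10368)) = (69*(-93) + 29590)*(-39531 + 1/(-38106)) = (-6417 + 29590)*(-39531 - 1/38106) = 23173*(-1506368287/38106) = -34907072314651/38106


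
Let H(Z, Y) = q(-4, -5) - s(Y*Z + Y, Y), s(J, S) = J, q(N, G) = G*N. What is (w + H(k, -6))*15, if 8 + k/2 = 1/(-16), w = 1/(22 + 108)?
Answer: -55179/52 ≈ -1061.1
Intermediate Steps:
w = 1/130 ≈ 0.0076923
k = -129/8 (k = -16 + 2/(-16) = -16 + 2*(-1/16) = -16 - ⅛ = -129/8 ≈ -16.125)
H(Z, Y) = 20 - Y - Y*Z (H(Z, Y) = -5*(-4) - (Y*Z + Y) = 20 - (Y + Y*Z) = 20 + (-Y - Y*Z) = 20 - Y - Y*Z)
(w + H(k, -6))*15 = (1/130 + (20 - 1*(-6)*(1 - 129/8)))*15 = (1/130 + (20 - 1*(-6)*(-121/8)))*15 = (1/130 + (20 - 363/4))*15 = (1/130 - 283/4)*15 = -18393/260*15 = -55179/52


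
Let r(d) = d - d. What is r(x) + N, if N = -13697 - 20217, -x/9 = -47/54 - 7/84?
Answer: -33914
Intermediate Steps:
x = 103/12 (x = -9*(-47/54 - 7/84) = -9*(-47*1/54 - 7*1/84) = -9*(-47/54 - 1/12) = -9*(-103/108) = 103/12 ≈ 8.5833)
r(d) = 0
N = -33914
r(x) + N = 0 - 33914 = -33914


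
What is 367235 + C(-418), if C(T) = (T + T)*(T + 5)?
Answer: 712503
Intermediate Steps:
C(T) = 2*T*(5 + T) (C(T) = (2*T)*(5 + T) = 2*T*(5 + T))
367235 + C(-418) = 367235 + 2*(-418)*(5 - 418) = 367235 + 2*(-418)*(-413) = 367235 + 345268 = 712503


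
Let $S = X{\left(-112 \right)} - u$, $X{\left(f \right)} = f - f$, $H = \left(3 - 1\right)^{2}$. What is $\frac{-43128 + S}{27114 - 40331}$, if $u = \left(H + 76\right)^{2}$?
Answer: $\frac{49528}{13217} \approx 3.7473$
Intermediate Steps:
$H = 4$ ($H = 2^{2} = 4$)
$u = 6400$ ($u = \left(4 + 76\right)^{2} = 80^{2} = 6400$)
$X{\left(f \right)} = 0$
$S = -6400$ ($S = 0 - 6400 = -6400$)
$\frac{-43128 + S}{27114 - 40331} = \frac{-43128 - 6400}{27114 - 40331} = - \frac{49528}{-13217} = \left(-49528\right) \left(- \frac{1}{13217}\right) = \frac{49528}{13217}$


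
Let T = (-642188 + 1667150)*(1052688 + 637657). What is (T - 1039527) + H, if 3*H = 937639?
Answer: 5197615994728/3 ≈ 1.7325e+12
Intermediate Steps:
H = 937639/3 (H = (⅓)*937639 = 937639/3 ≈ 3.1255e+5)
T = 1732539391890 (T = 1024962*1690345 = 1732539391890)
(T - 1039527) + H = (1732539391890 - 1039527) + 937639/3 = 1732538352363 + 937639/3 = 5197615994728/3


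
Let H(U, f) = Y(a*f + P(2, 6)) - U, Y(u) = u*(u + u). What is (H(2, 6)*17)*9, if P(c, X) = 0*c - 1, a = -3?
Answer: 110160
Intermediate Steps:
P(c, X) = -1 (P(c, X) = 0 - 1 = -1)
Y(u) = 2*u² (Y(u) = u*(2*u) = 2*u²)
H(U, f) = -U + 2*(-1 - 3*f)² (H(U, f) = 2*(-3*f - 1)² - U = 2*(-1 - 3*f)² - U = -U + 2*(-1 - 3*f)²)
(H(2, 6)*17)*9 = ((-1*2 + 2*(1 + 3*6)²)*17)*9 = ((-2 + 2*(1 + 18)²)*17)*9 = ((-2 + 2*19²)*17)*9 = ((-2 + 2*361)*17)*9 = ((-2 + 722)*17)*9 = (720*17)*9 = 12240*9 = 110160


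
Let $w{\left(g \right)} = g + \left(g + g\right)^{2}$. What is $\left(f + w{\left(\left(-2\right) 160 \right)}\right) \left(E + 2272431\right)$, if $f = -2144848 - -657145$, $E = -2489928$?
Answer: $234553767231$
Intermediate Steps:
$w{\left(g \right)} = g + 4 g^{2}$ ($w{\left(g \right)} = g + \left(2 g\right)^{2} = g + 4 g^{2}$)
$f = -1487703$ ($f = -2144848 + 657145 = -1487703$)
$\left(f + w{\left(\left(-2\right) 160 \right)}\right) \left(E + 2272431\right) = \left(-1487703 + \left(-2\right) 160 \left(1 + 4 \left(\left(-2\right) 160\right)\right)\right) \left(-2489928 + 2272431\right) = \left(-1487703 - 320 \left(1 + 4 \left(-320\right)\right)\right) \left(-217497\right) = \left(-1487703 - 320 \left(1 - 1280\right)\right) \left(-217497\right) = \left(-1487703 - -409280\right) \left(-217497\right) = \left(-1487703 + 409280\right) \left(-217497\right) = \left(-1078423\right) \left(-217497\right) = 234553767231$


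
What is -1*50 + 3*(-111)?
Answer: -383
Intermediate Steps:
-1*50 + 3*(-111) = -50 - 333 = -383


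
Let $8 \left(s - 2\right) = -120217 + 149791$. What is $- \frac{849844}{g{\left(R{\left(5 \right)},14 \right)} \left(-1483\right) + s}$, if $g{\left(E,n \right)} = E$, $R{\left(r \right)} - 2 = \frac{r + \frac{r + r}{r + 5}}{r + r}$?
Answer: $\frac{16996880}{3141} \approx 5411.3$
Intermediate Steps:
$R{\left(r \right)} = 2 + \frac{r + \frac{2 r}{5 + r}}{2 r}$ ($R{\left(r \right)} = 2 + \frac{r + \frac{r + r}{r + 5}}{r + r} = 2 + \frac{r + \frac{2 r}{5 + r}}{2 r}$)
$s = \frac{14795}{4}$ ($s = 2 + \frac{-120217 + 149791}{8} = 2 + \frac{1}{8} \cdot 29574 = 2 + \frac{14787}{4} = \frac{14795}{4} \approx 3698.8$)
$- \frac{849844}{g{\left(R{\left(5 \right)},14 \right)} \left(-1483\right) + s} = - \frac{849844}{\frac{27 + 5 \cdot 5}{2 \left(5 + 5\right)} \left(-1483\right) + \frac{14795}{4}} = - \frac{849844}{\frac{27 + 25}{2 \cdot 10} \left(-1483\right) + \frac{14795}{4}} = - \frac{849844}{\frac{1}{2} \cdot \frac{1}{10} \cdot 52 \left(-1483\right) + \frac{14795}{4}} = - \frac{849844}{\frac{13}{5} \left(-1483\right) + \frac{14795}{4}} = - \frac{849844}{- \frac{19279}{5} + \frac{14795}{4}} = - \frac{849844}{- \frac{3141}{20}} = \left(-849844\right) \left(- \frac{20}{3141}\right) = \frac{16996880}{3141}$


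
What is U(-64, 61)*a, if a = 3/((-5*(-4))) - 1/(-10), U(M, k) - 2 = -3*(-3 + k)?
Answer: -43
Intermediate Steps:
U(M, k) = 11 - 3*k (U(M, k) = 2 - 3*(-3 + k) = 2 + (9 - 3*k) = 11 - 3*k)
a = ¼ (a = 3/20 - 1*(-⅒) = 3*(1/20) + ⅒ = 3/20 + ⅒ = ¼ ≈ 0.25000)
U(-64, 61)*a = (11 - 3*61)*(¼) = (11 - 183)*(¼) = -172*¼ = -43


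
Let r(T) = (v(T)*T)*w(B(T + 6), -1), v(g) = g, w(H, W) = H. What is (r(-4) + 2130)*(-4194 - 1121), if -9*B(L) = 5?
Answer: -101463350/9 ≈ -1.1274e+7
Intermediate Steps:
B(L) = -5/9 (B(L) = -⅑*5 = -5/9)
r(T) = -5*T²/9 (r(T) = (T*T)*(-5/9) = T²*(-5/9) = -5*T²/9)
(r(-4) + 2130)*(-4194 - 1121) = (-5/9*(-4)² + 2130)*(-4194 - 1121) = (-5/9*16 + 2130)*(-5315) = (-80/9 + 2130)*(-5315) = (19090/9)*(-5315) = -101463350/9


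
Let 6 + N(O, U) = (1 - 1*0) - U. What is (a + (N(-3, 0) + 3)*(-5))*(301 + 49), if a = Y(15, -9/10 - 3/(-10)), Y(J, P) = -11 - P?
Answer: -140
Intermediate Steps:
N(O, U) = -5 - U (N(O, U) = -6 + ((1 - 1*0) - U) = -6 + ((1 + 0) - U) = -6 + (1 - U) = -5 - U)
a = -52/5 (a = -11 - (-9/10 - 3/(-10)) = -11 - (-9*⅒ - 3*(-⅒)) = -11 - (-9/10 + 3/10) = -11 - 1*(-⅗) = -11 + ⅗ = -52/5 ≈ -10.400)
(a + (N(-3, 0) + 3)*(-5))*(301 + 49) = (-52/5 + ((-5 - 1*0) + 3)*(-5))*(301 + 49) = (-52/5 + ((-5 + 0) + 3)*(-5))*350 = (-52/5 + (-5 + 3)*(-5))*350 = (-52/5 - 2*(-5))*350 = (-52/5 + 10)*350 = -⅖*350 = -140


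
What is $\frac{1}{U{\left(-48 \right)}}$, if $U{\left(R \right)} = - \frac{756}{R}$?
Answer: $\frac{4}{63} \approx 0.063492$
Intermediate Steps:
$\frac{1}{U{\left(-48 \right)}} = \frac{1}{\left(-756\right) \frac{1}{-48}} = \frac{1}{\left(-756\right) \left(- \frac{1}{48}\right)} = \frac{1}{\frac{63}{4}} = \frac{4}{63}$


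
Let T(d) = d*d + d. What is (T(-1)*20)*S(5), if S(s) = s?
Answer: 0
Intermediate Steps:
T(d) = d + d² (T(d) = d² + d = d + d²)
(T(-1)*20)*S(5) = (-(1 - 1)*20)*5 = (-1*0*20)*5 = (0*20)*5 = 0*5 = 0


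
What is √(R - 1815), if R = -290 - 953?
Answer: I*√3058 ≈ 55.299*I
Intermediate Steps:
R = -1243
√(R - 1815) = √(-1243 - 1815) = √(-3058) = I*√3058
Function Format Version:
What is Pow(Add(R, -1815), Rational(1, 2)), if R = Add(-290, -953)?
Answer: Mul(I, Pow(3058, Rational(1, 2))) ≈ Mul(55.299, I)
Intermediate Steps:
R = -1243
Pow(Add(R, -1815), Rational(1, 2)) = Pow(Add(-1243, -1815), Rational(1, 2)) = Pow(-3058, Rational(1, 2)) = Mul(I, Pow(3058, Rational(1, 2)))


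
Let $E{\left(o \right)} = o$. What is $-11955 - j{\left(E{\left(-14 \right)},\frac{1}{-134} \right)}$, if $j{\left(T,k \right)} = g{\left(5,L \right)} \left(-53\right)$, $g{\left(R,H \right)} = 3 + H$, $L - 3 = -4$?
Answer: $-11849$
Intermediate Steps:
$L = -1$ ($L = 3 - 4 = -1$)
$j{\left(T,k \right)} = -106$ ($j{\left(T,k \right)} = \left(3 - 1\right) \left(-53\right) = 2 \left(-53\right) = -106$)
$-11955 - j{\left(E{\left(-14 \right)},\frac{1}{-134} \right)} = -11955 - -106 = -11955 + 106 = -11849$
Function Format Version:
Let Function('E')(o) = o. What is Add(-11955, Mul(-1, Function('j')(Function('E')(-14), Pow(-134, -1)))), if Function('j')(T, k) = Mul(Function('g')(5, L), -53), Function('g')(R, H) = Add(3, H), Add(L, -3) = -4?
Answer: -11849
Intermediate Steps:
L = -1 (L = Add(3, -4) = -1)
Function('j')(T, k) = -106 (Function('j')(T, k) = Mul(Add(3, -1), -53) = Mul(2, -53) = -106)
Add(-11955, Mul(-1, Function('j')(Function('E')(-14), Pow(-134, -1)))) = Add(-11955, Mul(-1, -106)) = Add(-11955, 106) = -11849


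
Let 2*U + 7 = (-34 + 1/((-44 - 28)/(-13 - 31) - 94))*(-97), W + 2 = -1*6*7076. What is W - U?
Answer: -89619379/2032 ≈ -44104.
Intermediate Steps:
W = -42458 (W = -2 - 1*6*7076 = -2 - 6*7076 = -2 - 42456 = -42458)
U = 3344723/2032 (U = -7/2 + ((-34 + 1/((-44 - 28)/(-13 - 31) - 94))*(-97))/2 = -7/2 + ((-34 + 1/(-72/(-44) - 94))*(-97))/2 = -7/2 + ((-34 + 1/(-72*(-1/44) - 94))*(-97))/2 = -7/2 + ((-34 + 1/(18/11 - 94))*(-97))/2 = -7/2 + ((-34 + 1/(-1016/11))*(-97))/2 = -7/2 + ((-34 - 11/1016)*(-97))/2 = -7/2 + (-34555/1016*(-97))/2 = -7/2 + (½)*(3351835/1016) = -7/2 + 3351835/2032 = 3344723/2032 ≈ 1646.0)
W - U = -42458 - 1*3344723/2032 = -42458 - 3344723/2032 = -89619379/2032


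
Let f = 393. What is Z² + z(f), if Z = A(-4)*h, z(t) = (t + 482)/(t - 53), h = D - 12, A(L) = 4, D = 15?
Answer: 9967/68 ≈ 146.57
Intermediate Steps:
h = 3 (h = 15 - 12 = 3)
z(t) = (482 + t)/(-53 + t)
Z = 12 (Z = 4*3 = 12)
Z² + z(f) = 12² + (482 + 393)/(-53 + 393) = 144 + 875/340 = 144 + (1/340)*875 = 144 + 175/68 = 9967/68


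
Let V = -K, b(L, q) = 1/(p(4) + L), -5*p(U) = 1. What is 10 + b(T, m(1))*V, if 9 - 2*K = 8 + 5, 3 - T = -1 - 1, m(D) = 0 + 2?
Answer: 125/12 ≈ 10.417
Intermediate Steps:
m(D) = 2
p(U) = -⅕ (p(U) = -⅕*1 = -⅕)
T = 5 (T = 3 - (-1 - 1) = 3 - 1*(-2) = 3 + 2 = 5)
K = -2 (K = 9/2 - (8 + 5)/2 = 9/2 - ½*13 = 9/2 - 13/2 = -2)
b(L, q) = 1/(-⅕ + L)
V = 2 (V = -1*(-2) = 2)
10 + b(T, m(1))*V = 10 + (5/(-1 + 5*5))*2 = 10 + (5/(-1 + 25))*2 = 10 + (5/24)*2 = 10 + 5/12 = 125/12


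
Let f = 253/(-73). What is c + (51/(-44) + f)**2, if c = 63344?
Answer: 653737171761/10316944 ≈ 63365.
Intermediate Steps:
f = -253/73 (f = 253*(-1/73) = -253/73 ≈ -3.4658)
c + (51/(-44) + f)**2 = 63344 + (51/(-44) - 253/73)**2 = 63344 + (51*(-1/44) - 253/73)**2 = 63344 + (-51/44 - 253/73)**2 = 63344 + (-14855/3212)**2 = 63344 + 220671025/10316944 = 653737171761/10316944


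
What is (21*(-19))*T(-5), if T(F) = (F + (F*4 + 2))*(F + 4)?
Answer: -9177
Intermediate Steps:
T(F) = (2 + 5*F)*(4 + F) (T(F) = (F + (4*F + 2))*(4 + F) = (F + (2 + 4*F))*(4 + F) = (2 + 5*F)*(4 + F))
(21*(-19))*T(-5) = (21*(-19))*(8 + 5*(-5)**2 + 22*(-5)) = -399*(8 + 5*25 - 110) = -399*(8 + 125 - 110) = -399*23 = -9177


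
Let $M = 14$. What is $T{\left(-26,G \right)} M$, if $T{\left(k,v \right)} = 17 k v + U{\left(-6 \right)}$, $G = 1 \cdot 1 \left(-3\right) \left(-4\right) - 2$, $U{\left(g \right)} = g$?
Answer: $-61964$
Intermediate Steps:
$G = 10$ ($G = 1 \left(\left(-3\right) \left(-4\right)\right) - 2 = 1 \cdot 12 - 2 = 12 - 2 = 10$)
$T{\left(k,v \right)} = -6 + 17 k v$ ($T{\left(k,v \right)} = 17 k v - 6 = -6 + 17 k v$)
$T{\left(-26,G \right)} M = \left(-6 + 17 \left(-26\right) 10\right) 14 = \left(-6 - 4420\right) 14 = \left(-4426\right) 14 = -61964$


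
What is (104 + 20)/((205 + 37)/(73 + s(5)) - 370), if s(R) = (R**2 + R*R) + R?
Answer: -7936/23559 ≈ -0.33686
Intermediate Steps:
s(R) = R + 2*R**2 (s(R) = (R**2 + R**2) + R = 2*R**2 + R = R + 2*R**2)
(104 + 20)/((205 + 37)/(73 + s(5)) - 370) = (104 + 20)/((205 + 37)/(73 + 5*(1 + 2*5)) - 370) = 124/(242/(73 + 5*(1 + 10)) - 370) = 124/(242/(73 + 5*11) - 370) = 124/(242/(73 + 55) - 370) = 124/(242/128 - 370) = 124/(242*(1/128) - 370) = 124/(121/64 - 370) = 124/(-23559/64) = 124*(-64/23559) = -7936/23559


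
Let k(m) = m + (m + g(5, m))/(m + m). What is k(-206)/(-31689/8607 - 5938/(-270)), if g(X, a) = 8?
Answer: -16397755155/1460963536 ≈ -11.224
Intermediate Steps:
k(m) = m + (8 + m)/(2*m) (k(m) = m + (m + 8)/(m + m) = m + (8 + m)/((2*m)) = m + (8 + m)*(1/(2*m)) = m + (8 + m)/(2*m))
k(-206)/(-31689/8607 - 5938/(-270)) = (1/2 - 206 + 4/(-206))/(-31689/8607 - 5938/(-270)) = (1/2 - 206 + 4*(-1/206))/(-31689*1/8607 - 5938*(-1/270)) = (1/2 - 206 - 2/103)/(-10563/2869 + 2969/135) = -42337/(206*7092056/387315) = -42337/206*387315/7092056 = -16397755155/1460963536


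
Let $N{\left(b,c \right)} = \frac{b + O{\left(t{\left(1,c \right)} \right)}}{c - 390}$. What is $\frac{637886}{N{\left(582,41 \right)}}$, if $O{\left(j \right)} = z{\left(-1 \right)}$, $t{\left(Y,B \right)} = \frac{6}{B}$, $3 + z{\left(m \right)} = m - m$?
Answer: $- \frac{222622214}{579} \approx -3.8449 \cdot 10^{5}$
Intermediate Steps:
$z{\left(m \right)} = -3$ ($z{\left(m \right)} = -3 + \left(m - m\right) = -3 + 0 = -3$)
$O{\left(j \right)} = -3$
$N{\left(b,c \right)} = \frac{-3 + b}{-390 + c}$ ($N{\left(b,c \right)} = \frac{b - 3}{c - 390} = \frac{-3 + b}{-390 + c}$)
$\frac{637886}{N{\left(582,41 \right)}} = \frac{637886}{\frac{1}{-390 + 41} \left(-3 + 582\right)} = \frac{637886}{\frac{1}{-349} \cdot 579} = \frac{637886}{\left(- \frac{1}{349}\right) 579} = \frac{637886}{- \frac{579}{349}} = 637886 \left(- \frac{349}{579}\right) = - \frac{222622214}{579}$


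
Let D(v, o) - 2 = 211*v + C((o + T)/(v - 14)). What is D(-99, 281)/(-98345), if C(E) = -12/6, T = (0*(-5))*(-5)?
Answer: 20889/98345 ≈ 0.21241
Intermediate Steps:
T = 0 (T = 0*(-5) = 0)
C(E) = -2 (C(E) = -12*⅙ = -2)
D(v, o) = 211*v (D(v, o) = 2 + (211*v - 2) = 2 + (-2 + 211*v) = 211*v)
D(-99, 281)/(-98345) = (211*(-99))/(-98345) = -20889*(-1/98345) = 20889/98345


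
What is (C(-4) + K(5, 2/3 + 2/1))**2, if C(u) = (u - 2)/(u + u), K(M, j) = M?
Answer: 529/16 ≈ 33.063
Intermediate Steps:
C(u) = (-2 + u)/(2*u) (C(u) = (-2 + u)/((2*u)) = (-2 + u)*(1/(2*u)) = (-2 + u)/(2*u))
(C(-4) + K(5, 2/3 + 2/1))**2 = ((1/2)*(-2 - 4)/(-4) + 5)**2 = ((1/2)*(-1/4)*(-6) + 5)**2 = (3/4 + 5)**2 = (23/4)**2 = 529/16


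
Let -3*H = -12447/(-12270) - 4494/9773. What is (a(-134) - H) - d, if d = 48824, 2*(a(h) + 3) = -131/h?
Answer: -261523099388399/5356190380 ≈ -48826.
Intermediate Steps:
a(h) = -3 - 131/(2*h) (a(h) = -3 + (-131/h)/2 = -3 - 131/(2*h))
H = -7389239/39971570 (H = -(-12447/(-12270) - 4494/9773)/3 = -(-12447*(-1/12270) - 4494*1/9773)/3 = -(4149/4090 - 4494/9773)/3 = -1/3*22167717/39971570 = -7389239/39971570 ≈ -0.18486)
(a(-134) - H) - d = ((-3 - 131/2/(-134)) - 1*(-7389239/39971570)) - 1*48824 = ((-3 - 131/2*(-1/134)) + 7389239/39971570) - 48824 = ((-3 + 131/268) + 7389239/39971570) - 48824 = (-673/268 + 7389239/39971570) - 48824 = -12460275279/5356190380 - 48824 = -261523099388399/5356190380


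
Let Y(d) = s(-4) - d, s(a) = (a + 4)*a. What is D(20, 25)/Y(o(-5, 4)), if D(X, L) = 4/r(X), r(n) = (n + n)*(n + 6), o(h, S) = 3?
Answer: -1/780 ≈ -0.0012821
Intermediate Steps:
s(a) = a*(4 + a) (s(a) = (4 + a)*a = a*(4 + a))
r(n) = 2*n*(6 + n) (r(n) = (2*n)*(6 + n) = 2*n*(6 + n))
D(X, L) = 2/(X*(6 + X)) (D(X, L) = 4/((2*X*(6 + X))) = 4*(1/(2*X*(6 + X))) = 2/(X*(6 + X)))
Y(d) = -d (Y(d) = -4*(4 - 4) - d = -4*0 - d = 0 - d = -d)
D(20, 25)/Y(o(-5, 4)) = (2/(20*(6 + 20)))/((-1*3)) = (2*(1/20)/26)/(-3) = (2*(1/20)*(1/26))*(-⅓) = (1/260)*(-⅓) = -1/780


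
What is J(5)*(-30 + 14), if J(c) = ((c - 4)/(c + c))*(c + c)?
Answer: -16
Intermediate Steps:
J(c) = -4 + c (J(c) = ((-4 + c)/((2*c)))*(2*c) = ((-4 + c)*(1/(2*c)))*(2*c) = ((-4 + c)/(2*c))*(2*c) = -4 + c)
J(5)*(-30 + 14) = (-4 + 5)*(-30 + 14) = 1*(-16) = -16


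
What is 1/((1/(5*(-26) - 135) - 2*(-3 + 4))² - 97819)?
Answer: -70225/6869057314 ≈ -1.0223e-5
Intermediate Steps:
1/((1/(5*(-26) - 135) - 2*(-3 + 4))² - 97819) = 1/((1/(-130 - 135) - 2*1)² - 97819) = 1/((1/(-265) - 2)² - 97819) = 1/((-1/265 - 2)² - 97819) = 1/((-531/265)² - 97819) = 1/(281961/70225 - 97819) = 1/(-6869057314/70225) = -70225/6869057314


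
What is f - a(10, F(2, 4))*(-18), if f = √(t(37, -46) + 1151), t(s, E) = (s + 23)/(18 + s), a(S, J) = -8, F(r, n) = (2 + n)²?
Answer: -144 + √139403/11 ≈ -110.06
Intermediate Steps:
t(s, E) = (23 + s)/(18 + s)
f = √139403/11 (f = √((23 + 37)/(18 + 37) + 1151) = √(60/55 + 1151) = √((1/55)*60 + 1151) = √(12/11 + 1151) = √(12673/11) = √139403/11 ≈ 33.942)
f - a(10, F(2, 4))*(-18) = √139403/11 - (-8)*(-18) = √139403/11 - 1*144 = √139403/11 - 144 = -144 + √139403/11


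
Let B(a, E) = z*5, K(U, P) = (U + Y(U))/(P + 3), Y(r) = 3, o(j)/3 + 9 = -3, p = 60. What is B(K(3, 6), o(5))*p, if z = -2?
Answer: -600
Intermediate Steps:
o(j) = -36 (o(j) = -27 + 3*(-3) = -27 - 9 = -36)
K(U, P) = (3 + U)/(3 + P) (K(U, P) = (U + 3)/(P + 3) = (3 + U)/(3 + P))
B(a, E) = -10 (B(a, E) = -2*5 = -10)
B(K(3, 6), o(5))*p = -10*60 = -600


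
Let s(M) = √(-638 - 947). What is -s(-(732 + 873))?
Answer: -I*√1585 ≈ -39.812*I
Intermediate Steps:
s(M) = I*√1585 (s(M) = √(-1585) = I*√1585)
-s(-(732 + 873)) = -I*√1585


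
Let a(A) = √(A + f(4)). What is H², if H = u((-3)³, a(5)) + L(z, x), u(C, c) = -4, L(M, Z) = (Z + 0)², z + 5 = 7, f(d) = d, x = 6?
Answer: 1024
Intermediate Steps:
a(A) = √(4 + A) (a(A) = √(A + 4) = √(4 + A))
z = 2 (z = -5 + 7 = 2)
L(M, Z) = Z²
H = 32 (H = -4 + 6² = -4 + 36 = 32)
H² = 32² = 1024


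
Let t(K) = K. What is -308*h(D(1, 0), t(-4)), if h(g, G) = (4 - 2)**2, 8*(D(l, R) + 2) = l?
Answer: -1232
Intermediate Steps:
D(l, R) = -2 + l/8
h(g, G) = 4 (h(g, G) = 2**2 = 4)
-308*h(D(1, 0), t(-4)) = -308*4 = -1232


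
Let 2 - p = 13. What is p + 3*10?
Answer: 19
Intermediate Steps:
p = -11 (p = 2 - 1*13 = 2 - 13 = -11)
p + 3*10 = -11 + 3*10 = -11 + 30 = 19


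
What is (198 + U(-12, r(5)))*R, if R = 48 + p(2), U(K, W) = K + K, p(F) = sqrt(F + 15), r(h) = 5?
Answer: 8352 + 174*sqrt(17) ≈ 9069.4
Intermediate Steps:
p(F) = sqrt(15 + F)
U(K, W) = 2*K
R = 48 + sqrt(17) (R = 48 + sqrt(15 + 2) = 48 + sqrt(17) ≈ 52.123)
(198 + U(-12, r(5)))*R = (198 + 2*(-12))*(48 + sqrt(17)) = (198 - 24)*(48 + sqrt(17)) = 174*(48 + sqrt(17)) = 8352 + 174*sqrt(17)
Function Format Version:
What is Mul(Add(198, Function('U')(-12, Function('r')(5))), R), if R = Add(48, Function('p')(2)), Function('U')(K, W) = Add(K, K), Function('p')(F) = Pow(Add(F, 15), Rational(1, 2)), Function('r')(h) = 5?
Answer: Add(8352, Mul(174, Pow(17, Rational(1, 2)))) ≈ 9069.4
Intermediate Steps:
Function('p')(F) = Pow(Add(15, F), Rational(1, 2))
Function('U')(K, W) = Mul(2, K)
R = Add(48, Pow(17, Rational(1, 2))) (R = Add(48, Pow(Add(15, 2), Rational(1, 2))) = Add(48, Pow(17, Rational(1, 2))) ≈ 52.123)
Mul(Add(198, Function('U')(-12, Function('r')(5))), R) = Mul(Add(198, Mul(2, -12)), Add(48, Pow(17, Rational(1, 2)))) = Mul(Add(198, -24), Add(48, Pow(17, Rational(1, 2)))) = Mul(174, Add(48, Pow(17, Rational(1, 2)))) = Add(8352, Mul(174, Pow(17, Rational(1, 2))))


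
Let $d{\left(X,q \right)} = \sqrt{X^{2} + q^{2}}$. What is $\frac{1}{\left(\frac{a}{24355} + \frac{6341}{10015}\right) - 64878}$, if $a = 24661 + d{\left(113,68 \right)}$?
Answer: $- \frac{154391932484553032940}{10016385710701628529149239} - \frac{97712479195 \sqrt{17393}}{10016385710701628529149239} \approx -1.5414 \cdot 10^{-5}$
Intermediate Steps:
$a = 24661 + \sqrt{17393}$ ($a = 24661 + \sqrt{113^{2} + 68^{2}} = 24661 + \sqrt{12769 + 4624} = 24661 + \sqrt{17393} \approx 24793.0$)
$\frac{1}{\left(\frac{a}{24355} + \frac{6341}{10015}\right) - 64878} = \frac{1}{\left(\frac{24661 + \sqrt{17393}}{24355} + \frac{6341}{10015}\right) - 64878} = \frac{1}{\left(\left(24661 + \sqrt{17393}\right) \frac{1}{24355} + 6341 \cdot \frac{1}{10015}\right) - 64878} = \frac{1}{\left(\left(\frac{24661}{24355} + \frac{\sqrt{17393}}{24355}\right) + \frac{6341}{10015}\right) - 64878} = \frac{1}{\left(\frac{80282994}{48783065} + \frac{\sqrt{17393}}{24355}\right) - 64878} = \frac{1}{- \frac{3164867408076}{48783065} + \frac{\sqrt{17393}}{24355}}$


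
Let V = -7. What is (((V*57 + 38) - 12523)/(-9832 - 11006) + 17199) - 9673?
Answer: 78419836/10419 ≈ 7526.6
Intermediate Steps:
(((V*57 + 38) - 12523)/(-9832 - 11006) + 17199) - 9673 = (((-7*57 + 38) - 12523)/(-9832 - 11006) + 17199) - 9673 = (((-399 + 38) - 12523)/(-20838) + 17199) - 9673 = ((-361 - 12523)*(-1/20838) + 17199) - 9673 = (-12884*(-1/20838) + 17199) - 9673 = (6442/10419 + 17199) - 9673 = 179202823/10419 - 9673 = 78419836/10419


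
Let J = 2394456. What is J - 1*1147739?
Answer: 1246717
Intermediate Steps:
J - 1*1147739 = 2394456 - 1*1147739 = 2394456 - 1147739 = 1246717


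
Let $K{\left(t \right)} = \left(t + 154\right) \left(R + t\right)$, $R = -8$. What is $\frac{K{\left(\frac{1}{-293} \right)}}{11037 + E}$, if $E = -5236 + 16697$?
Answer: $- \frac{15115535}{275918686} \approx -0.054783$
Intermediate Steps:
$E = 11461$
$K{\left(t \right)} = \left(-8 + t\right) \left(154 + t\right)$ ($K{\left(t \right)} = \left(t + 154\right) \left(-8 + t\right) = \left(154 + t\right) \left(-8 + t\right) = \left(-8 + t\right) \left(154 + t\right)$)
$\frac{K{\left(\frac{1}{-293} \right)}}{11037 + E} = \frac{-1232 + \left(\frac{1}{-293}\right)^{2} + \frac{146}{-293}}{11037 + 11461} = \frac{-1232 + \left(- \frac{1}{293}\right)^{2} + 146 \left(- \frac{1}{293}\right)}{22498} = \left(-1232 + \frac{1}{85849} - \frac{146}{293}\right) \frac{1}{22498} = \left(- \frac{105808745}{85849}\right) \frac{1}{22498} = - \frac{15115535}{275918686}$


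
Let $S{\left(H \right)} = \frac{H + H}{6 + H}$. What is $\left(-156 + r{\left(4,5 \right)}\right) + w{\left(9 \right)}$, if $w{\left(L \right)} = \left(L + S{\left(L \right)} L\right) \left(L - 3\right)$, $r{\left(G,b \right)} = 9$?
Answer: $- \frac{141}{5} \approx -28.2$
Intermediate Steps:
$S{\left(H \right)} = \frac{2 H}{6 + H}$
$w{\left(L \right)} = \left(-3 + L\right) \left(L + \frac{2 L^{2}}{6 + L}\right)$ ($w{\left(L \right)} = \left(L + \frac{2 L}{6 + L} L\right) \left(L - 3\right) = \left(L + \frac{2 L^{2}}{6 + L}\right) \left(-3 + L\right) = \left(-3 + L\right) \left(L + \frac{2 L^{2}}{6 + L}\right)$)
$\left(-156 + r{\left(4,5 \right)}\right) + w{\left(9 \right)} = \left(-156 + 9\right) + 3 \cdot 9 \frac{1}{6 + 9} \left(-6 + 9^{2} - 9\right) = -147 + 3 \cdot 9 \cdot \frac{1}{15} \left(-6 + 81 - 9\right) = -147 + 3 \cdot 9 \cdot \frac{1}{15} \cdot 66 = -147 + \frac{594}{5} = - \frac{141}{5}$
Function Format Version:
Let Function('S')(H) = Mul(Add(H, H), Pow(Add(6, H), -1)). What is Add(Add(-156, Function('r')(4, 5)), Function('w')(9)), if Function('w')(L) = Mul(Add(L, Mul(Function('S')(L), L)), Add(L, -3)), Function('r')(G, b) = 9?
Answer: Rational(-141, 5) ≈ -28.200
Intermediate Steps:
Function('S')(H) = Mul(2, H, Pow(Add(6, H), -1)) (Function('S')(H) = Mul(Mul(2, H), Pow(Add(6, H), -1)) = Mul(2, H, Pow(Add(6, H), -1)))
Function('w')(L) = Mul(Add(-3, L), Add(L, Mul(2, Pow(L, 2), Pow(Add(6, L), -1)))) (Function('w')(L) = Mul(Add(L, Mul(Mul(2, L, Pow(Add(6, L), -1)), L)), Add(L, -3)) = Mul(Add(L, Mul(2, Pow(L, 2), Pow(Add(6, L), -1))), Add(-3, L)) = Mul(Add(-3, L), Add(L, Mul(2, Pow(L, 2), Pow(Add(6, L), -1)))))
Add(Add(-156, Function('r')(4, 5)), Function('w')(9)) = Add(Add(-156, 9), Mul(3, 9, Pow(Add(6, 9), -1), Add(-6, Pow(9, 2), Mul(-1, 9)))) = Add(-147, Mul(3, 9, Pow(15, -1), Add(-6, 81, -9))) = Add(-147, Mul(3, 9, Rational(1, 15), 66)) = Add(-147, Rational(594, 5)) = Rational(-141, 5)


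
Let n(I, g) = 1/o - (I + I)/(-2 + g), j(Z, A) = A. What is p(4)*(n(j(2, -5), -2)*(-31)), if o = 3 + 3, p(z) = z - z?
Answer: 0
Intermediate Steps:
p(z) = 0
o = 6
n(I, g) = ⅙ - 2*I/(-2 + g) (n(I, g) = 1/6 - (I + I)/(-2 + g) = ⅙ - 2*I/(-2 + g))
p(4)*(n(j(2, -5), -2)*(-31)) = 0*(((-2 - 2 - 12*(-5))/(6*(-2 - 2)))*(-31)) = 0*(((⅙)*(-2 - 2 + 60)/(-4))*(-31)) = 0*(((⅙)*(-¼)*56)*(-31)) = 0*(-7/3*(-31)) = 0*(217/3) = 0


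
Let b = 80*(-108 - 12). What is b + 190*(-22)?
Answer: -13780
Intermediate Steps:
b = -9600 (b = 80*(-120) = -9600)
b + 190*(-22) = -9600 + 190*(-22) = -9600 - 4180 = -13780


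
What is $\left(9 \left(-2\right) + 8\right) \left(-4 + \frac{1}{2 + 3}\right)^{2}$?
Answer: $- \frac{722}{5} \approx -144.4$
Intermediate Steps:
$\left(9 \left(-2\right) + 8\right) \left(-4 + \frac{1}{2 + 3}\right)^{2} = \left(-18 + 8\right) \left(-4 + \frac{1}{5}\right)^{2} = - 10 \left(-4 + \frac{1}{5}\right)^{2} = - 10 \left(- \frac{19}{5}\right)^{2} = \left(-10\right) \frac{361}{25} = - \frac{722}{5}$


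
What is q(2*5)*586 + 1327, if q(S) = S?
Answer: 7187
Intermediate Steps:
q(2*5)*586 + 1327 = (2*5)*586 + 1327 = 10*586 + 1327 = 5860 + 1327 = 7187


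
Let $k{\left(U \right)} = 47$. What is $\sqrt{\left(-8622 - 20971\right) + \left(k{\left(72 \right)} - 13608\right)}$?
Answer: $i \sqrt{43154} \approx 207.74 i$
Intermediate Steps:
$\sqrt{\left(-8622 - 20971\right) + \left(k{\left(72 \right)} - 13608\right)} = \sqrt{\left(-8622 - 20971\right) + \left(47 - 13608\right)} = \sqrt{-29593 + \left(47 - 13608\right)} = \sqrt{-29593 - 13561} = \sqrt{-43154} = i \sqrt{43154}$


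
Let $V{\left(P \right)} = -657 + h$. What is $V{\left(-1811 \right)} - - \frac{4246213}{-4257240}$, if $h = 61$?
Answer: $- \frac{2541561253}{4257240} \approx -597.0$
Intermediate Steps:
$V{\left(P \right)} = -596$ ($V{\left(P \right)} = -657 + 61 = -596$)
$V{\left(-1811 \right)} - - \frac{4246213}{-4257240} = -596 - - \frac{4246213}{-4257240} = -596 - \left(-4246213\right) \left(- \frac{1}{4257240}\right) = -596 - \frac{4246213}{4257240} = - \frac{2541561253}{4257240}$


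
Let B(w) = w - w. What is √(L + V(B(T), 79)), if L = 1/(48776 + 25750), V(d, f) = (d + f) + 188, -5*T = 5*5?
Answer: √1482951363018/74526 ≈ 16.340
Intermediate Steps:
T = -5 ≈ -5.0000
B(w) = 0
V(d, f) = 188 + d + f
L = 1/74526 ≈ 1.3418e-5
√(L + V(B(T), 79)) = √(1/74526 + (188 + 0 + 79)) = √(1/74526 + 267) = √(19898443/74526) = √1482951363018/74526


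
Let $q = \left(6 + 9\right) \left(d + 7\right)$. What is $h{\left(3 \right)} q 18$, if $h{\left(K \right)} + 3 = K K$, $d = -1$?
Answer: $9720$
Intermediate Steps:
$h{\left(K \right)} = -3 + K^{2}$ ($h{\left(K \right)} = -3 + K K = -3 + K^{2}$)
$q = 90$ ($q = \left(6 + 9\right) \left(-1 + 7\right) = 15 \cdot 6 = 90$)
$h{\left(3 \right)} q 18 = \left(-3 + 3^{2}\right) 90 \cdot 18 = \left(-3 + 9\right) 90 \cdot 18 = 6 \cdot 90 \cdot 18 = 540 \cdot 18 = 9720$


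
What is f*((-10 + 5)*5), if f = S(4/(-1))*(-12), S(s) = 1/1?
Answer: 300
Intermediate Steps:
S(s) = 1
f = -12 (f = 1*(-12) = -12)
f*((-10 + 5)*5) = -12*(-10 + 5)*5 = -(-60)*5 = -12*(-25) = 300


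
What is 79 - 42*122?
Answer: -5045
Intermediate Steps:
79 - 42*122 = 79 - 5124 = -5045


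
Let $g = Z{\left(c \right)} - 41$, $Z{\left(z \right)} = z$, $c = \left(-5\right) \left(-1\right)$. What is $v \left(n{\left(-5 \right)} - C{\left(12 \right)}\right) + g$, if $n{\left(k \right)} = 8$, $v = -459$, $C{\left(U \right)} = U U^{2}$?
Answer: $789444$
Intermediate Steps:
$C{\left(U \right)} = U^{3}$
$c = 5$
$g = -36$ ($g = 5 - 41 = -36$)
$v \left(n{\left(-5 \right)} - C{\left(12 \right)}\right) + g = - 459 \left(8 - 12^{3}\right) - 36 = - 459 \left(8 - 1728\right) - 36 = \left(-459\right) \left(-1720\right) - 36 = 789480 - 36 = 789444$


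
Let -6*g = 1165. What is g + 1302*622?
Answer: 4857899/6 ≈ 8.0965e+5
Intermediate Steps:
g = -1165/6 (g = -⅙*1165 = -1165/6 ≈ -194.17)
g + 1302*622 = -1165/6 + 1302*622 = -1165/6 + 809844 = 4857899/6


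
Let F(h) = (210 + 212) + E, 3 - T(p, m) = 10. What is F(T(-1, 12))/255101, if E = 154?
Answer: 576/255101 ≈ 0.0022579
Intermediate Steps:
T(p, m) = -7 (T(p, m) = 3 - 1*10 = 3 - 10 = -7)
F(h) = 576 (F(h) = (210 + 212) + 154 = 422 + 154 = 576)
F(T(-1, 12))/255101 = 576/255101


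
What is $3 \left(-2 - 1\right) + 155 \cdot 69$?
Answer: $10686$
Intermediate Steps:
$3 \left(-2 - 1\right) + 155 \cdot 69 = 3 \left(-3\right) + 10695 = -9 + 10695 = 10686$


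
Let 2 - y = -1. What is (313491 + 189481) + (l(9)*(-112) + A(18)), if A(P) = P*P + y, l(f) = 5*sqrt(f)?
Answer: 501619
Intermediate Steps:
y = 3 (y = 2 - 1*(-1) = 2 + 1 = 3)
A(P) = 3 + P**2 (A(P) = P*P + 3 = P**2 + 3 = 3 + P**2)
(313491 + 189481) + (l(9)*(-112) + A(18)) = (313491 + 189481) + ((5*sqrt(9))*(-112) + (3 + 18**2)) = 502972 + ((5*3)*(-112) + (3 + 324)) = 502972 + (15*(-112) + 327) = 502972 + (-1680 + 327) = 502972 - 1353 = 501619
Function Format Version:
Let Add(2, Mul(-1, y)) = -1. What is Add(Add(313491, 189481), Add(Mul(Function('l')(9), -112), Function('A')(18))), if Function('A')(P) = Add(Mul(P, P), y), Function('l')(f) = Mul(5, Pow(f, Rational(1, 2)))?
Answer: 501619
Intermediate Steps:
y = 3 (y = Add(2, Mul(-1, -1)) = Add(2, 1) = 3)
Function('A')(P) = Add(3, Pow(P, 2)) (Function('A')(P) = Add(Mul(P, P), 3) = Add(Pow(P, 2), 3) = Add(3, Pow(P, 2)))
Add(Add(313491, 189481), Add(Mul(Function('l')(9), -112), Function('A')(18))) = Add(Add(313491, 189481), Add(Mul(Mul(5, Pow(9, Rational(1, 2))), -112), Add(3, Pow(18, 2)))) = Add(502972, Add(Mul(Mul(5, 3), -112), Add(3, 324))) = Add(502972, Add(Mul(15, -112), 327)) = Add(502972, Add(-1680, 327)) = Add(502972, -1353) = 501619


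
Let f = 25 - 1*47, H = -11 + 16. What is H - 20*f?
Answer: 445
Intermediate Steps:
H = 5
f = -22 (f = 25 - 47 = -22)
H - 20*f = 5 - 20*(-22) = 5 + 440 = 445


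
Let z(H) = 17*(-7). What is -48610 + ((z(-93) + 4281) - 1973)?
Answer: -46421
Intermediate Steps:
z(H) = -119
-48610 + ((z(-93) + 4281) - 1973) = -48610 + ((-119 + 4281) - 1973) = -48610 + (4162 - 1973) = -48610 + 2189 = -46421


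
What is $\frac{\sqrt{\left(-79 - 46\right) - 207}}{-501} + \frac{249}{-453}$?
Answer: $- \frac{83}{151} - \frac{2 i \sqrt{83}}{501} \approx -0.54967 - 0.036369 i$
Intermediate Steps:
$\frac{\sqrt{\left(-79 - 46\right) - 207}}{-501} + \frac{249}{-453} = \sqrt{-125 - 207} \left(- \frac{1}{501}\right) + 249 \left(- \frac{1}{453}\right) = \sqrt{-332} \left(- \frac{1}{501}\right) - \frac{83}{151} = 2 i \sqrt{83} \left(- \frac{1}{501}\right) - \frac{83}{151} = - \frac{2 i \sqrt{83}}{501} - \frac{83}{151} = - \frac{83}{151} - \frac{2 i \sqrt{83}}{501}$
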